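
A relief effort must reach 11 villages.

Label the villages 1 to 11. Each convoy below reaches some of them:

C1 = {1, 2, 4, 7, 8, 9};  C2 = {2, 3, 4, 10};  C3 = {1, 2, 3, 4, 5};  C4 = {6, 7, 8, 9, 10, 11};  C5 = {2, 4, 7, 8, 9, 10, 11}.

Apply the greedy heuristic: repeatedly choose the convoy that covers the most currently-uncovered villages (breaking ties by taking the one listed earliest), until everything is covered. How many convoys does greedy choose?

Greedy: pick C5 (covers 7 new) → pick C3 (covers 3 new) → pick C4 (covers 1 new). Total picks: 3.
(The true minimum cover uses only 2 convoys, so greedy is not optimal here.)

3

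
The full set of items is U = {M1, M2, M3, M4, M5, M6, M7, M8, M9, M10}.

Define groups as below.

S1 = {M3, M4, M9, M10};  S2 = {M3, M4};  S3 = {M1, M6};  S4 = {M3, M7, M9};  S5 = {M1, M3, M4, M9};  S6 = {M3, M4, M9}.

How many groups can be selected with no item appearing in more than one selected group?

2

S3, S4 are pairwise disjoint (S3={M1,M6}; S4={M3,M7,M9}).
Every remaining group overlaps one of these, and no 3 of the listed groups are pairwise disjoint, so 2 is the maximum.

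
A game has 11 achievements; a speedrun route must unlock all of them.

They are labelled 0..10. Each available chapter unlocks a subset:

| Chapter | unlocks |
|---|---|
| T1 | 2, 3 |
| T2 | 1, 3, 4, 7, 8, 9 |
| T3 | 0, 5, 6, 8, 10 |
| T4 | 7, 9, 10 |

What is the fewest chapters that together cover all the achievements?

T1 and T2 and T3 together: T1 ∪ T2 ∪ T3 = {0, 1, 2, 3, 4, 5, 6, 7, 8, 9, 10} — every achievement is covered.
Only T3 contains 0, so T3 is forced; the remaining 6 achievements need at least 2 more chapters (each remaining chapter adds at most 5) — so at least 3 chapters are needed, and 3 is optimal.

3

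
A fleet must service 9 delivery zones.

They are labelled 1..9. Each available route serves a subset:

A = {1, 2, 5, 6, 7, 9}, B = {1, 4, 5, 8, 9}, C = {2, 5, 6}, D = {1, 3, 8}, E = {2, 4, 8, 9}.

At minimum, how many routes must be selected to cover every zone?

3

Take {A, D, E}. Their union is {1, 2, 3, 4, 5, 6, 7, 8, 9}, which is all 9 zones.
Only D contains 3, so D is forced; the remaining 6 zones need at least 2 more routes (each remaining route adds at most 5) — so at least 3 routes are needed, and 3 is optimal.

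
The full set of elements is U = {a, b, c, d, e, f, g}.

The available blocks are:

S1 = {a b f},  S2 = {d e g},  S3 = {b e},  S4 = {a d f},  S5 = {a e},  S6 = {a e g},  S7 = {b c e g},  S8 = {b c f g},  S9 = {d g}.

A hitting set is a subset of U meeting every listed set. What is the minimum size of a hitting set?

3

H = {a, b, g} meets every block (each contains at least one member of H), and |H| = 3.
No choice of 2 elements meets every block, so 3 is the minimum.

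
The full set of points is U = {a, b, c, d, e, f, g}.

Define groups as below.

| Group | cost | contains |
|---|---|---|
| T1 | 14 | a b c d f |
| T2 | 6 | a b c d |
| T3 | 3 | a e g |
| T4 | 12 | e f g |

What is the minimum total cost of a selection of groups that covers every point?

T1, T3 together cover every point (T1 ∪ T3 = {a, b, c, d, e, f, g}); total cost 14 + 3 = 17.
The greedy pick T3, T2, T4 costs 21; no covering selection beats 17.

17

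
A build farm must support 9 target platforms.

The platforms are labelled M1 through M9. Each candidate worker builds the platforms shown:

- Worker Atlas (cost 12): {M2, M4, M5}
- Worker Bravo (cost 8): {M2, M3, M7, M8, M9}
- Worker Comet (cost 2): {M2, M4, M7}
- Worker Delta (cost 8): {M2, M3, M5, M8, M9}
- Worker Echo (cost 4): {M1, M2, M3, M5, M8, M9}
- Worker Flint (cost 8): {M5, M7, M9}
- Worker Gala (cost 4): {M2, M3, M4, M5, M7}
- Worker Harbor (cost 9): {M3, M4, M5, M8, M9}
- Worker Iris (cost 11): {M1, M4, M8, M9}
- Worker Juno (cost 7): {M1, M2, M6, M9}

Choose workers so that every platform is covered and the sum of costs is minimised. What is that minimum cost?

Comet, Echo, Juno together cover every platform (Comet ∪ Echo ∪ Juno = {M1, M2, M3, M4, M5, M6, M7, M8, M9}); total cost 2 + 4 + 7 = 13.
No covering selection has total cost below 13.

13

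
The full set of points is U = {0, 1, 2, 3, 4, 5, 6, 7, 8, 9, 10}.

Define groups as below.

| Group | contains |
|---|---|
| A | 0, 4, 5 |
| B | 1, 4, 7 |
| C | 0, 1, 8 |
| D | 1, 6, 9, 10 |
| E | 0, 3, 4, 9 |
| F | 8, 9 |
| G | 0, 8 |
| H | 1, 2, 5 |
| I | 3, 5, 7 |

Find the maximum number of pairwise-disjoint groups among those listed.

3

D, G, I are pairwise disjoint (D={1,6,9,10}; G={0,8}; I={3,5,7}).
Every remaining group overlaps one of these, and no 4 of the listed groups are pairwise disjoint, so 3 is the maximum.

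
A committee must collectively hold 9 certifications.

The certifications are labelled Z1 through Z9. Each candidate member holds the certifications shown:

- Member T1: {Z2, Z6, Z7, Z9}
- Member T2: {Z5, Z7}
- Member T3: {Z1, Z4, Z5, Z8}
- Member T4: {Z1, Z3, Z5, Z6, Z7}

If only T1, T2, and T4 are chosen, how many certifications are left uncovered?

2

Union of T1, T2, T4 = {Z1, Z2, Z3, Z5, Z6, Z7, Z9}.
Not covered: Z4, Z8 — 2 certifications.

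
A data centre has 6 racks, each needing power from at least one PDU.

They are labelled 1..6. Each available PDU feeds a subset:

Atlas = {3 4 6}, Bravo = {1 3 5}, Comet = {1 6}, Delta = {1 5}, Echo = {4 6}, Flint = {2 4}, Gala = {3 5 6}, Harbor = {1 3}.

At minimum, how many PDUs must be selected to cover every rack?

3

Take {Atlas, Bravo, Flint}. Their union is {1, 2, 3, 4, 5, 6}, which is all 6 racks.
Only Flint contains 2, so Flint is forced; the remaining 4 racks need at least 2 more PDUs (each remaining PDU adds at most 3) — so at least 3 PDUs are needed, and 3 is optimal.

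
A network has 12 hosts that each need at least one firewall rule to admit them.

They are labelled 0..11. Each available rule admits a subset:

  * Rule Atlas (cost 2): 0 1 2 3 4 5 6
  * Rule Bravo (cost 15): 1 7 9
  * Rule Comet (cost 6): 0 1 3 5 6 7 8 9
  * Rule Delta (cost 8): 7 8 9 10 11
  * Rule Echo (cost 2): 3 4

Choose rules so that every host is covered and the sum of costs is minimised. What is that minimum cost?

10

Atlas, Delta together cover every host (Atlas ∪ Delta = {0, 1, 2, 3, 4, 5, 6, 7, 8, 9, 10, 11}); total cost 2 + 8 = 10.
No covering selection has total cost below 10.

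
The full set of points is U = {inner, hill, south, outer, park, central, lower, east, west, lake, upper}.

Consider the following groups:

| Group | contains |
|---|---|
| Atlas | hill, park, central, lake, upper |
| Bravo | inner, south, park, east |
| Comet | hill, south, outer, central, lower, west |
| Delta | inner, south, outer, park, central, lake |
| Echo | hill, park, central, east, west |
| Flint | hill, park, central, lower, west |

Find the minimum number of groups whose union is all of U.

Atlas, Bravo, and Comet cover everything between them: the union {inner, hill, south, outer, park, central, lower, east, west, lake, upper} is all of U.
Only Atlas contains upper, so Atlas is forced; the remaining 6 points need at least 2 more groups (each remaining group adds at most 4) — so at least 3 groups are needed, and 3 is optimal.

3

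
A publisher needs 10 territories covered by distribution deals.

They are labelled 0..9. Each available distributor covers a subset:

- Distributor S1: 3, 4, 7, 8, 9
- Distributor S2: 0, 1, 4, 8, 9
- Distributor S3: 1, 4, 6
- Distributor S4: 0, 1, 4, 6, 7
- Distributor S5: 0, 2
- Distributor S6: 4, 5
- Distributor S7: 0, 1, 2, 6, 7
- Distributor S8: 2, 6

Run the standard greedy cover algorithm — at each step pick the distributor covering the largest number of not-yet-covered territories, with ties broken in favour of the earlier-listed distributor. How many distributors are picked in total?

Greedy: pick S1 (covers 5 new) → pick S7 (covers 4 new) → pick S6 (covers 1 new). Total picks: 3.

3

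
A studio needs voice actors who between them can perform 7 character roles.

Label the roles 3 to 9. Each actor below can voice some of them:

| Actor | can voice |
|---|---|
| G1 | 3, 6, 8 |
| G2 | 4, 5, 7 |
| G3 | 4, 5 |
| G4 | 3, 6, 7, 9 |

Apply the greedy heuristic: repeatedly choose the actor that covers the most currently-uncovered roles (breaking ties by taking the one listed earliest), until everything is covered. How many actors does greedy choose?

3

Greedy: pick G4 (covers 4 new) → pick G2 (covers 2 new) → pick G1 (covers 1 new). Total picks: 3.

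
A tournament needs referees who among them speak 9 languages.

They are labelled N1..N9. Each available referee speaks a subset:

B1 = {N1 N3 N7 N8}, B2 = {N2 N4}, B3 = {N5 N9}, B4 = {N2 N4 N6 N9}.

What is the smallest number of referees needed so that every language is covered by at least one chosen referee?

Take {B1, B3, B4}. Their union is {N1, N2, N3, N4, N5, N6, N7, N8, N9}, which is all 9 languages.
Each referee has at most 4 languages, and 2·4 = 8 < 9 — so at least 3 referees are needed, and 3 is optimal.

3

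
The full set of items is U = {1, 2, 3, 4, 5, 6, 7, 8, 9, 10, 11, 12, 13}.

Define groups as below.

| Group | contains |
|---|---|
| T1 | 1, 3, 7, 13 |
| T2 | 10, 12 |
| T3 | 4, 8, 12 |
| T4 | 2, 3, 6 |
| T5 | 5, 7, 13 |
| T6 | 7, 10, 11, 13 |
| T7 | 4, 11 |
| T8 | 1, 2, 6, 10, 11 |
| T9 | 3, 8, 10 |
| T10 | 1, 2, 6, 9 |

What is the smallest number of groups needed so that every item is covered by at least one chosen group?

T1 and T3 and T5 and T6 and T10 together: T1 ∪ T3 ∪ T5 ∪ T6 ∪ T10 = {1, 2, 3, 4, 5, 6, 7, 8, 9, 10, 11, 12, 13} — every item is covered.
No 4 of the 10 groups cover everything (all 210 combinations miss at least one item), so 5 is optimal.

5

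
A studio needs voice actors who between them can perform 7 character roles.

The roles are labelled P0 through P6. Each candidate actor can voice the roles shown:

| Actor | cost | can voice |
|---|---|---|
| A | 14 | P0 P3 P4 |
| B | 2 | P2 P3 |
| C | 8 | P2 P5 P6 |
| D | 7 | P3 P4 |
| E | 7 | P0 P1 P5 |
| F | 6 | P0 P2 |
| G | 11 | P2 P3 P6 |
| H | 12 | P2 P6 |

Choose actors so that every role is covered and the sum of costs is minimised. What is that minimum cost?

22

C, D, E together cover every role (C ∪ D ∪ E = {P0, P1, P2, P3, P4, P5, P6}); total cost 8 + 7 + 7 = 22.
The greedy pick B, E, D, C costs 24; no covering selection beats 22.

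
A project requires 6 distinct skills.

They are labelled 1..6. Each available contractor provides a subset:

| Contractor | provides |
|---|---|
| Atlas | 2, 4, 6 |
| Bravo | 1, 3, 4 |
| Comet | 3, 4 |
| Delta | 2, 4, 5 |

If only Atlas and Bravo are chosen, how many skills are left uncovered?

Union of Atlas, Bravo = {1, 2, 3, 4, 6}.
Not covered: 5 — 1 skill.

1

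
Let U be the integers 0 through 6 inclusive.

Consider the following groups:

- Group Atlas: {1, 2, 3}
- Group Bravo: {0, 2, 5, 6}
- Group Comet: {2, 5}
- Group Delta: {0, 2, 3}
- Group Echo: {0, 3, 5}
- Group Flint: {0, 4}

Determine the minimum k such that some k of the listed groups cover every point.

Take {Atlas, Bravo, Flint}. Their union is {0, 1, 2, 3, 4, 5, 6}, which is all 7 points.
Only Atlas contains 1, so Atlas is forced; the remaining 4 points need at least 2 more groups (each remaining group adds at most 3) — so at least 3 groups are needed, and 3 is optimal.

3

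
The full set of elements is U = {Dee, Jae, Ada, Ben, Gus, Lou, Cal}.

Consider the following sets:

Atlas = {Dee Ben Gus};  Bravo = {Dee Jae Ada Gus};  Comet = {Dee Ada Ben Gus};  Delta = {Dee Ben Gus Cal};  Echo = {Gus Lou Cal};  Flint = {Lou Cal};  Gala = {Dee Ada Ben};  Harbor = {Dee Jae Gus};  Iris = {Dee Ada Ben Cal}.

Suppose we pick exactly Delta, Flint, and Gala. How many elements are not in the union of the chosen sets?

Union of Delta, Flint, Gala = {Dee, Ada, Ben, Gus, Lou, Cal}.
Not covered: Jae — 1 element.

1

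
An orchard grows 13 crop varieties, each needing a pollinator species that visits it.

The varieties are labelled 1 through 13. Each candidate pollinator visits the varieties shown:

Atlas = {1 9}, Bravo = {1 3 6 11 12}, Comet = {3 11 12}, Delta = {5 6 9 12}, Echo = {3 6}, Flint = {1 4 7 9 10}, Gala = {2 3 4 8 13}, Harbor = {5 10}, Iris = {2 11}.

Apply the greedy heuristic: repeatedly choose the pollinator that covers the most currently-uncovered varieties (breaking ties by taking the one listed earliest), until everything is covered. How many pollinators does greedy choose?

Greedy: pick Bravo (covers 5 new) → pick Flint (covers 4 new) → pick Gala (covers 3 new) → pick Delta (covers 1 new). Total picks: 4.

4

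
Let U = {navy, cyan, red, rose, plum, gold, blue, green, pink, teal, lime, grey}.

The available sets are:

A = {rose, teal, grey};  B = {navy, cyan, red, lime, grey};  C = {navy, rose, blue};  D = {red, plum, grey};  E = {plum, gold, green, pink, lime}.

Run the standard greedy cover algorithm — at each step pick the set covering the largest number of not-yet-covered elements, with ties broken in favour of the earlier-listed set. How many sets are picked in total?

Greedy: pick B (covers 5 new) → pick E (covers 4 new) → pick A (covers 2 new) → pick C (covers 1 new). Total picks: 4.

4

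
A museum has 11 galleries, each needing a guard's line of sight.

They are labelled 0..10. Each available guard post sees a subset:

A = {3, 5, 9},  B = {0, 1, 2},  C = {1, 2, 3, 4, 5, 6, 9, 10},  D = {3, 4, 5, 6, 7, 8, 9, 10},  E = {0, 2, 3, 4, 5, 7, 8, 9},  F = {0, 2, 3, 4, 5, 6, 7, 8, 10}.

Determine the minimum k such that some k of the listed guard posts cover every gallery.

Take {C, E}. Their union is {0, 1, 2, 3, 4, 5, 6, 7, 8, 9, 10}, which is all 11 galleries.
No single guard post has all 11 galleries (the largest, F, has 9), so 2 is optimal.

2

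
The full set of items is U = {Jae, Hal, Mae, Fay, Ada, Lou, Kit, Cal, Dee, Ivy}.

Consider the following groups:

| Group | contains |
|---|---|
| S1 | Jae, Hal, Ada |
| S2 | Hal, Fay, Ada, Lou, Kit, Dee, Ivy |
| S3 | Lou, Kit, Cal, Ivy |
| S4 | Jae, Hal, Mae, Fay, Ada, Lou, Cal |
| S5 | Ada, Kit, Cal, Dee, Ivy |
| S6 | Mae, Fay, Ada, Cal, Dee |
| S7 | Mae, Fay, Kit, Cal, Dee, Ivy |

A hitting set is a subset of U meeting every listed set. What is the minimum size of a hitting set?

Take H = {Ada, Ivy}. Each listed group contains at least one of these, so H is a hitting set of size 2.
The groups S1, S3 are pairwise disjoint, so any hitting set needs a separate item for each — at least 2. Hence 2 is optimal.

2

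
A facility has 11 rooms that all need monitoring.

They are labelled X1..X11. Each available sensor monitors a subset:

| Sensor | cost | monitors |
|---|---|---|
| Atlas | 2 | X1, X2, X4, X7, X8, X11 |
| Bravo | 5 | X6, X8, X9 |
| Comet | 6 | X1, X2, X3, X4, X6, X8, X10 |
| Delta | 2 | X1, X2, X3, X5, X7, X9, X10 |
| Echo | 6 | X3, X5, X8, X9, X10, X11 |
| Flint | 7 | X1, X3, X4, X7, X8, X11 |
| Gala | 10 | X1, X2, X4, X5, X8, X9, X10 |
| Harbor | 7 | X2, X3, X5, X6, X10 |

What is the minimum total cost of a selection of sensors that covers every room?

Atlas, Bravo, Delta together cover every room (Atlas ∪ Bravo ∪ Delta = {X1, X2, X3, X4, X5, X6, X7, X8, X9, X10, X11}); total cost 2 + 5 + 2 = 9.
No covering selection has total cost below 9.

9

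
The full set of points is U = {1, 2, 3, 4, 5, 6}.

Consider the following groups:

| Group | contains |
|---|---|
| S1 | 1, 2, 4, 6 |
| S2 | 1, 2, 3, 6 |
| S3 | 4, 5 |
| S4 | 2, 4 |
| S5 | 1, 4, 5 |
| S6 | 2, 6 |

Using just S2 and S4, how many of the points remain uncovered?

Union of S2, S4 = {1, 2, 3, 4, 6}.
Not covered: 5 — 1 point.

1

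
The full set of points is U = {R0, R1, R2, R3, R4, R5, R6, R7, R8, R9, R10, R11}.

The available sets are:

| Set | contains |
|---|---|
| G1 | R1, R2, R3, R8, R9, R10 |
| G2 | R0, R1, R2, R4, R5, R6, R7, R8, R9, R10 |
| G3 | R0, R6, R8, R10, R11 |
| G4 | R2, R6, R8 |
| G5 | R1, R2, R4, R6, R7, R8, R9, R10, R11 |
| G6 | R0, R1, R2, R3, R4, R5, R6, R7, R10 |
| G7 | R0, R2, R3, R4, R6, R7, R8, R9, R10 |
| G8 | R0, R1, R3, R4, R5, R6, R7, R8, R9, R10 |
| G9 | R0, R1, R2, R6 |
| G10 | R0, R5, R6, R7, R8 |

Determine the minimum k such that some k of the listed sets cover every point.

G5 and G6 cover everything between them: the union {R0, R1, R2, R3, R4, R5, R6, R7, R8, R9, R10, R11} is all of U.
No single set has all 12 points (the largest, G2, has 10), so 2 is optimal.

2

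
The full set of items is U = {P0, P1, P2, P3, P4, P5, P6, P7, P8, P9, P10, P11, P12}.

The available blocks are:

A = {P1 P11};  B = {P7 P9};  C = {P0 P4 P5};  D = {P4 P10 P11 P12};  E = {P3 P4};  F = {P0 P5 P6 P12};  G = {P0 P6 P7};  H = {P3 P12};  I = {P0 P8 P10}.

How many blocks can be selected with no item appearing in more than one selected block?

A, B, C, H are pairwise disjoint (A={P1,P11}; B={P7,P9}; C={P0,P4,P5}; H={P3,P12}).
Every remaining block overlaps one of these, and no 5 of the listed blocks are pairwise disjoint, so 4 is the maximum.

4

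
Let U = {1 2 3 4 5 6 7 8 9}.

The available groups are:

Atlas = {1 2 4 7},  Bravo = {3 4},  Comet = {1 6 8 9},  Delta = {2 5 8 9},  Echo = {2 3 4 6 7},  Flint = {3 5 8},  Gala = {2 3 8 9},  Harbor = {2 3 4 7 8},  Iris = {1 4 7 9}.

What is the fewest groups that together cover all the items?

Take {Delta, Echo, Iris}. Their union is {1, 2, 3, 4, 5, 6, 7, 8, 9}, which is all 9 items.
No 2 of the 9 groups cover everything (all 36 combinations miss at least one item), so 3 is optimal.

3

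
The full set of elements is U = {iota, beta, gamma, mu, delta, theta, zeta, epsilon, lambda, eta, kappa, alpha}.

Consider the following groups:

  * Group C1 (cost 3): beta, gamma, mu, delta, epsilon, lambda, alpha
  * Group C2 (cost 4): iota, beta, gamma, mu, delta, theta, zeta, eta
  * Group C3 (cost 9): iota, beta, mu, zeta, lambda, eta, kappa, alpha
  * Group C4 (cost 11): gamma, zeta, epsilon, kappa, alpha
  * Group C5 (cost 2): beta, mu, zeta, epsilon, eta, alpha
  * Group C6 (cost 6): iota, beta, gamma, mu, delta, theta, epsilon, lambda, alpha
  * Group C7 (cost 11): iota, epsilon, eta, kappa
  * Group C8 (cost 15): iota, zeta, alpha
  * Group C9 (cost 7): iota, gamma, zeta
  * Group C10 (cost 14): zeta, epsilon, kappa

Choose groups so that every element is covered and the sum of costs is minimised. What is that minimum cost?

15

C2, C3, C5 together cover every element (C2 ∪ C3 ∪ C5 = {iota, beta, gamma, mu, delta, theta, zeta, epsilon, lambda, eta, kappa, alpha}); total cost 4 + 9 + 2 = 15.
The greedy pick C5, C1, C2, C3 costs 18; no covering selection beats 15.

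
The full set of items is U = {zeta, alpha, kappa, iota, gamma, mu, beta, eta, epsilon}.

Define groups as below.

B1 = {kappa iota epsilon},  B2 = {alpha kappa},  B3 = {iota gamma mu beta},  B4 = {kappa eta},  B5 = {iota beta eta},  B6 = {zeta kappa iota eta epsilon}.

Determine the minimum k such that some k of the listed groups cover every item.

3

Take {B2, B3, B6}. Their union is {zeta, alpha, kappa, iota, gamma, mu, beta, eta, epsilon}, which is all 9 items.
Only B6 contains zeta, so B6 is forced; the remaining 4 items need at least 2 more groups (each remaining group adds at most 3) — so at least 3 groups are needed, and 3 is optimal.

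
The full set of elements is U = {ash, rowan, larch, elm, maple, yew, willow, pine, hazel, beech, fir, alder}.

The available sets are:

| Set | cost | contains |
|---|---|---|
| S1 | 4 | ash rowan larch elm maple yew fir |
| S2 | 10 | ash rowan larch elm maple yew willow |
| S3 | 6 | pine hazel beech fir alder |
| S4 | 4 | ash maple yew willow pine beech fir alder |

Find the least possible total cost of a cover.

14

S1, S3, S4 together cover every element (S1 ∪ S3 ∪ S4 = {ash, rowan, larch, elm, maple, yew, willow, pine, hazel, beech, fir, alder}); total cost 4 + 6 + 4 = 14.
No covering selection has total cost below 14.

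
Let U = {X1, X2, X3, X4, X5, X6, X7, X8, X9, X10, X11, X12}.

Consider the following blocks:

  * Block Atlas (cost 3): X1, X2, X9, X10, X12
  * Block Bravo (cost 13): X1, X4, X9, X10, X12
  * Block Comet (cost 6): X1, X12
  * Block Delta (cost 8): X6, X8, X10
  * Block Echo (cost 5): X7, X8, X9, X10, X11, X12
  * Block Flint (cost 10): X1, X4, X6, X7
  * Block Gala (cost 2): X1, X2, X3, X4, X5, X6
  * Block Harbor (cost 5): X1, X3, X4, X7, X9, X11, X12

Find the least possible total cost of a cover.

7

Echo, Gala together cover every point (Echo ∪ Gala = {X1, X2, X3, X4, X5, X6, X7, X8, X9, X10, X11, X12}); total cost 5 + 2 = 7.
No covering selection has total cost below 7.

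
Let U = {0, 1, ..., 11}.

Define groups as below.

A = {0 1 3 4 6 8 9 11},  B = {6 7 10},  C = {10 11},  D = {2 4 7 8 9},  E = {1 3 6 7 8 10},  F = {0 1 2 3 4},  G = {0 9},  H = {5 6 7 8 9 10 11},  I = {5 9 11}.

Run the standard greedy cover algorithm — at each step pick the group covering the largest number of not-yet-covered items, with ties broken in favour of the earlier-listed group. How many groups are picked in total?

3

Greedy: pick A (covers 8 new) → pick H (covers 3 new) → pick D (covers 1 new). Total picks: 3.
(The true minimum cover uses only 2 groups, so greedy is not optimal here.)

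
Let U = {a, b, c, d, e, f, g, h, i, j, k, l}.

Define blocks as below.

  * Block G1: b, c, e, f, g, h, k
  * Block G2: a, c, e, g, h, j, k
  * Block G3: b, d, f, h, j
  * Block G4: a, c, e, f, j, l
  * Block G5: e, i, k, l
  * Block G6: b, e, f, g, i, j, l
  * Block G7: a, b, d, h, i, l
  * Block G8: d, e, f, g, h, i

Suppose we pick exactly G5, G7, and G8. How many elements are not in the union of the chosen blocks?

Union of G5, G7, G8 = {a, b, d, e, f, g, h, i, k, l}.
Not covered: c, j — 2 elements.

2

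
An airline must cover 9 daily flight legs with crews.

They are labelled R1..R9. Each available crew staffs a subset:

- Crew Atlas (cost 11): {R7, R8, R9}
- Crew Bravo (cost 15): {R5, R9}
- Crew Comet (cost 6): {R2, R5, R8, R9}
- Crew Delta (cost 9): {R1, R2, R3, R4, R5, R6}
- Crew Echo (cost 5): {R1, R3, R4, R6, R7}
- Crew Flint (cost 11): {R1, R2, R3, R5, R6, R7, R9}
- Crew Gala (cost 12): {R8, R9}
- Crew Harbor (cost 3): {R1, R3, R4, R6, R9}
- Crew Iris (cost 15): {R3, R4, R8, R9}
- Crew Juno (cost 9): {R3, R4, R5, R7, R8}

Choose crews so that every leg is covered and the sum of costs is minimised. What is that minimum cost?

Comet, Echo together cover every leg (Comet ∪ Echo = {R1, R2, R3, R4, R5, R6, R7, R8, R9}); total cost 6 + 5 = 11.
The greedy pick Harbor, Comet, Echo costs 14; no covering selection beats 11.

11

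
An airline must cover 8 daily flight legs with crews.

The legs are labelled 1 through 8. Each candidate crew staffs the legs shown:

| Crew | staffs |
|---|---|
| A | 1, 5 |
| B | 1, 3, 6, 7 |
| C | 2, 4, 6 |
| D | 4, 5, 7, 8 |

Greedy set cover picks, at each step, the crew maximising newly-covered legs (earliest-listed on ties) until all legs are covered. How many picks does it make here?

Greedy: pick B (covers 4 new) → pick D (covers 3 new) → pick C (covers 1 new). Total picks: 3.

3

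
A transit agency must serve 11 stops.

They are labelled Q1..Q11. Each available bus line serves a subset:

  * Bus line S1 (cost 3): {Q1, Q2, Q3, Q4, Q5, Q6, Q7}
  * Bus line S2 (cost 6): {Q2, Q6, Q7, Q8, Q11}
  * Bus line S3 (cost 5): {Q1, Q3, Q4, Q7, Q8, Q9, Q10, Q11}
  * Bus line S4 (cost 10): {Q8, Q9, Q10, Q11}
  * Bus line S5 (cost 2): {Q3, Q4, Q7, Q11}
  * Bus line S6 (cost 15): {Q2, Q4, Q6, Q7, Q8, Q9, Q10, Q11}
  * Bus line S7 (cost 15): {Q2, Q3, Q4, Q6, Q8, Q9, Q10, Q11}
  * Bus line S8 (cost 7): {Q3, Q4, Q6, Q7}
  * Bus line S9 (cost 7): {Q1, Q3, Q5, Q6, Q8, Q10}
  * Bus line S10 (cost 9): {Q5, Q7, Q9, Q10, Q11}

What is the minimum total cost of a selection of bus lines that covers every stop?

S1, S3 together cover every stop (S1 ∪ S3 = {Q1, Q2, Q3, Q4, Q5, Q6, Q7, Q8, Q9, Q10, Q11}); total cost 3 + 5 = 8.
No covering selection has total cost below 8.

8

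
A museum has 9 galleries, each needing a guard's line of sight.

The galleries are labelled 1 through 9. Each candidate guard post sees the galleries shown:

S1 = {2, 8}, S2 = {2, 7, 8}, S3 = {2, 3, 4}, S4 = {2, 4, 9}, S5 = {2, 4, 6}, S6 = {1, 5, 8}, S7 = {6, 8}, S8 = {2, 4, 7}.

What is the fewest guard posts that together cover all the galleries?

5

Take {S3, S4, S5, S6, S8}. Their union is {1, 2, 3, 4, 5, 6, 7, 8, 9}, which is all 9 galleries.
No 4 of the 8 guard posts cover everything (all 70 combinations miss at least one gallery), so 5 is optimal.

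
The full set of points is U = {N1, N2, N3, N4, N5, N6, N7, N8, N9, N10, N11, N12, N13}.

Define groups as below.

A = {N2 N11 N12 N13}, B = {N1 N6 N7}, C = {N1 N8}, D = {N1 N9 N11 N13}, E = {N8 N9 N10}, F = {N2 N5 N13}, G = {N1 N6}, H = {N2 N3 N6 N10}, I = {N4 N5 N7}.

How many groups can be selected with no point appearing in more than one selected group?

4

A, E, G, I are pairwise disjoint (A={N2,N11,N12,N13}; E={N8,N9,N10}; G={N1,N6}; I={N4,N5,N7}).
Every remaining group overlaps one of these, and no 5 of the listed groups are pairwise disjoint, so 4 is the maximum.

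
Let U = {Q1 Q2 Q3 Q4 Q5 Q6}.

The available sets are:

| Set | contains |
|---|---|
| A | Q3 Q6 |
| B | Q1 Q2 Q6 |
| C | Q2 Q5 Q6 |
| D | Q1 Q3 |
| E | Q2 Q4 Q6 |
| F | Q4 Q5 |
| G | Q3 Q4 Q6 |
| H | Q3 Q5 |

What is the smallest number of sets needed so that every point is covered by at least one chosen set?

3

C, D, and E cover everything between them: the union {Q1, Q2, Q3, Q4, Q5, Q6} is all of U.
No 2 of the 8 sets cover everything (all 28 combinations miss at least one point), so 3 is optimal.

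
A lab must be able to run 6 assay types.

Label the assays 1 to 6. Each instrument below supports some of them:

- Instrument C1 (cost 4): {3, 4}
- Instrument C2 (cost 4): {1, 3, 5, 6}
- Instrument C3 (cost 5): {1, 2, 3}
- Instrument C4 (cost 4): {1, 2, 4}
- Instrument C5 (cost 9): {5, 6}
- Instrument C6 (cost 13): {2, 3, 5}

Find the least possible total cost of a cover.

8

C2, C4 together cover every assay (C2 ∪ C4 = {1, 2, 3, 4, 5, 6}); total cost 4 + 4 = 8.
No covering selection has total cost below 8.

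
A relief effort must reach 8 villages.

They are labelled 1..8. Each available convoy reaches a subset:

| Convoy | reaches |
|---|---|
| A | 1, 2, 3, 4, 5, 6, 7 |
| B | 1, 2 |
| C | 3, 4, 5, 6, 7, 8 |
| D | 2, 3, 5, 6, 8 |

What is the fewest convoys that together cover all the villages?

A and C together: A ∪ C = {1, 2, 3, 4, 5, 6, 7, 8} — every village is covered.
No single convoy has all 8 villages (the largest, A, has 7), so 2 is optimal.

2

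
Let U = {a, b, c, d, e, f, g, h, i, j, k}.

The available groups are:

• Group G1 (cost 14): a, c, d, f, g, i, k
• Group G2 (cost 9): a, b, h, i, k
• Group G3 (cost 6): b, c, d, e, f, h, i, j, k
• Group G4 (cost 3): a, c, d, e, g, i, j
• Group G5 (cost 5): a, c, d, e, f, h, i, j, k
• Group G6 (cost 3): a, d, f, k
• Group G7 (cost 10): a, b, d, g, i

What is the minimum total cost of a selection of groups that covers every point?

G3, G4 together cover every point (G3 ∪ G4 = {a, b, c, d, e, f, g, h, i, j, k}); total cost 6 + 3 = 9.
No covering selection has total cost below 9.

9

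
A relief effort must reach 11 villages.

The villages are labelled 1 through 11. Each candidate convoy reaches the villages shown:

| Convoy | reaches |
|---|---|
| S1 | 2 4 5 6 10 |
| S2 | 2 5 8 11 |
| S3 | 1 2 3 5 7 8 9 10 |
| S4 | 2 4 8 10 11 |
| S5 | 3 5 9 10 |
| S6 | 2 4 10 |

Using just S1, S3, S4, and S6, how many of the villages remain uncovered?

Union of S1, S3, S4, S6 = {1, 2, 3, 4, 5, 6, 7, 8, 9, 10, 11} — that's every village, so 0 are uncovered.

0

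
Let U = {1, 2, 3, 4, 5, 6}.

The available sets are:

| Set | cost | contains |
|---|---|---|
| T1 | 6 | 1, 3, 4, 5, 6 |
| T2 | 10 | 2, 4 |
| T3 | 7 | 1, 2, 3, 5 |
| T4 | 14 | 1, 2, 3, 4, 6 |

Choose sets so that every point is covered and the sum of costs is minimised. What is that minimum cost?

13

T1, T3 together cover every point (T1 ∪ T3 = {1, 2, 3, 4, 5, 6}); total cost 6 + 7 = 13.
No covering selection has total cost below 13.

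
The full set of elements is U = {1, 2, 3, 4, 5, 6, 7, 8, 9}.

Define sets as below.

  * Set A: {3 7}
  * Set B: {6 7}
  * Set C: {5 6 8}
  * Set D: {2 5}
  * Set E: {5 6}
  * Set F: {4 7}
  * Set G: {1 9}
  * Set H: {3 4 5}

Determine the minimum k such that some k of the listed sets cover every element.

5

C, D, F, G, and H cover everything between them: the union {1, 2, 3, 4, 5, 6, 7, 8, 9} is all of U.
Only D contains 2, so D is forced; the remaining 7 elements need at least 4 more sets (each remaining set adds at most 2) — so at least 5 sets are needed, and 5 is optimal.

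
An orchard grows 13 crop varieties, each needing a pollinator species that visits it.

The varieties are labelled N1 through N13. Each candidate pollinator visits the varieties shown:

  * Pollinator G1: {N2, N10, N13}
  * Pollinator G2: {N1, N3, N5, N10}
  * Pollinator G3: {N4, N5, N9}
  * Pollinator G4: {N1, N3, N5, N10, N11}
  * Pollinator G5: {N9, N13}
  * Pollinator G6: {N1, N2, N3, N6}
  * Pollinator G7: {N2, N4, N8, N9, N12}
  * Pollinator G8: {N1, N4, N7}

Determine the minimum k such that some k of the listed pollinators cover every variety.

5

Take {G1, G4, G6, G7, G8}. Their union is {N1, N2, N3, N4, N5, N6, N7, N8, N9, N10, N11, N12, N13}, which is all 13 varieties.
No 4 of the 8 pollinators cover everything (all 70 combinations miss at least one variety), so 5 is optimal.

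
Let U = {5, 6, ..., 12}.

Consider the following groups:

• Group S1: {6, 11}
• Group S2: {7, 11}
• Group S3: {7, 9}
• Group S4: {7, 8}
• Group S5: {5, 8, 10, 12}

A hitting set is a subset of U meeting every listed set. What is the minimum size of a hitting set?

3

H = {8, 9, 11} meets every group (each contains at least one member of H), and |H| = 3.
The groups S1, S3, S5 are pairwise disjoint, so any hitting set needs a separate point for each — at least 3. Hence 3 is optimal.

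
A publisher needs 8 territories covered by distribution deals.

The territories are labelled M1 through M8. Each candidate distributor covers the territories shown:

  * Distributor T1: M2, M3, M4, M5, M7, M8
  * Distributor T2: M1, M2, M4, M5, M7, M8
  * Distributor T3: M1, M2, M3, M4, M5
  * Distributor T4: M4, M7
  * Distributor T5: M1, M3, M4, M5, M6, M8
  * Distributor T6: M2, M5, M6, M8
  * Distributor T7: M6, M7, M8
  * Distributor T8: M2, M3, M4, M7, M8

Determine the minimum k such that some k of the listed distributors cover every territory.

T1 and T5 together: T1 ∪ T5 = {M1, M2, M3, M4, M5, M6, M7, M8} — every territory is covered.
No single distributor has all 8 territories (the largest, T1, has 6), so 2 is optimal.

2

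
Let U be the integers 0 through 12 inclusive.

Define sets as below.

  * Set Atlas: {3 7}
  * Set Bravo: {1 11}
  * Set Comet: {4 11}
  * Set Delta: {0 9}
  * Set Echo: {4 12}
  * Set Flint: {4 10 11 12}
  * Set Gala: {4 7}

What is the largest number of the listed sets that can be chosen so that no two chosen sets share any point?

4

Atlas, Bravo, Delta, Echo are pairwise disjoint (Atlas={3,7}; Bravo={1,11}; Delta={0,9}; Echo={4,12}).
Every remaining set overlaps one of these, and no 5 of the listed sets are pairwise disjoint, so 4 is the maximum.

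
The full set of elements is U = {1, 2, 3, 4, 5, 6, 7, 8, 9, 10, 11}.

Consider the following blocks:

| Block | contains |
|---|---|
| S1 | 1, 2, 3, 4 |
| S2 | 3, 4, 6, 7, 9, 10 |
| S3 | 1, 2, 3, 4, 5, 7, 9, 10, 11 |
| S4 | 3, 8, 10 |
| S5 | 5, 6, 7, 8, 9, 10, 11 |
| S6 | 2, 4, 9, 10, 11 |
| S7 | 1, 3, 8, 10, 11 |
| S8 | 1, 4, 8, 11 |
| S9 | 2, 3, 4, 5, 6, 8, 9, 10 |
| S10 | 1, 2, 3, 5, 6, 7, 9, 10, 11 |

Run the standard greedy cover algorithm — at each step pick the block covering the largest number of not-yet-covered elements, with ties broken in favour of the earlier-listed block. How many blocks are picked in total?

2

Greedy: pick S3 (covers 9 new) → pick S5 (covers 2 new). Total picks: 2.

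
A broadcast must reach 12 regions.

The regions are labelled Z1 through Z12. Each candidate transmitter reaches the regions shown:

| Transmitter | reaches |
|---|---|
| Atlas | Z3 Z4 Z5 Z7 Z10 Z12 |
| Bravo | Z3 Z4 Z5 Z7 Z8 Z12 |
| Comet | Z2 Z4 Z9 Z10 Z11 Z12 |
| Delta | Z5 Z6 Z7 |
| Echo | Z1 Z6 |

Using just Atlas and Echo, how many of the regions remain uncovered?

Union of Atlas, Echo = {Z1, Z3, Z4, Z5, Z6, Z7, Z10, Z12}.
Not covered: Z2, Z8, Z9, Z11 — 4 regions.

4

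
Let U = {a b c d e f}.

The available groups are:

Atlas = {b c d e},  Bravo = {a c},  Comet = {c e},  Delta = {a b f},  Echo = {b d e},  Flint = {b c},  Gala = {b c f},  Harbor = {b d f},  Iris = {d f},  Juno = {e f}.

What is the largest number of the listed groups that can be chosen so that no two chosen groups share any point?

2

Comet, Harbor are pairwise disjoint (Comet={c,e}; Harbor={b,d,f}).
Every remaining group overlaps one of these, and no 3 of the listed groups are pairwise disjoint, so 2 is the maximum.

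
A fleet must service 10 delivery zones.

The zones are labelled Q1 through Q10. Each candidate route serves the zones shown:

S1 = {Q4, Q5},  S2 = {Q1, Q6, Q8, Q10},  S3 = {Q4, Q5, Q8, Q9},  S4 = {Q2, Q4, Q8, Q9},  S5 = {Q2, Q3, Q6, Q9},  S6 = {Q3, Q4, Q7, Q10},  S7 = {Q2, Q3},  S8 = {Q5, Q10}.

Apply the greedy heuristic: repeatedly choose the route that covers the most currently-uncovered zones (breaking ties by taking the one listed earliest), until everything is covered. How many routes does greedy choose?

4

Greedy: pick S2 (covers 4 new) → pick S3 (covers 3 new) → pick S5 (covers 2 new) → pick S6 (covers 1 new). Total picks: 4.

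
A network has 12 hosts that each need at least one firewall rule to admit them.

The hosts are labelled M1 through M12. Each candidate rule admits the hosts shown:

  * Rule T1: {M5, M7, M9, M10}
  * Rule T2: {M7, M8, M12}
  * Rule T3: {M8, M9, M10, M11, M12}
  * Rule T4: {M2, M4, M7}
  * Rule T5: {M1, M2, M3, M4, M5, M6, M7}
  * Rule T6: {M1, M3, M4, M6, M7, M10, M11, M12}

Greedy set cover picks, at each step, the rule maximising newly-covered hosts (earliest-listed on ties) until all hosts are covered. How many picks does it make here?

Greedy: pick T6 (covers 8 new) → pick T1 (covers 2 new) → pick T2 (covers 1 new) → pick T4 (covers 1 new). Total picks: 4.
(The true minimum cover uses only 2 rules, so greedy is not optimal here.)

4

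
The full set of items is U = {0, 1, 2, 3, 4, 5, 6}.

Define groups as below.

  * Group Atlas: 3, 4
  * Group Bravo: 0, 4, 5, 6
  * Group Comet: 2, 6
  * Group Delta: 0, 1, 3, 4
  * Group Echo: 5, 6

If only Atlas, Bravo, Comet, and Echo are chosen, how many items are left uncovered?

Union of Atlas, Bravo, Comet, Echo = {0, 2, 3, 4, 5, 6}.
Not covered: 1 — 1 item.

1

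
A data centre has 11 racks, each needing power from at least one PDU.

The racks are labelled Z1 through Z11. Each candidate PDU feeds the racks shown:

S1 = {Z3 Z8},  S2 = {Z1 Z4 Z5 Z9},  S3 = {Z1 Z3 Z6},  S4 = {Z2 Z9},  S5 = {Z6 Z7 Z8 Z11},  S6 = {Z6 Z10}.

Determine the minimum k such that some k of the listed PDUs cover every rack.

Take {S1, S2, S4, S5, S6}. Their union is {Z1, Z2, Z3, Z4, Z5, Z6, Z7, Z8, Z9, Z10, Z11}, which is all 11 racks.
No 4 of the 6 PDUs cover everything (all 15 combinations miss at least one rack), so 5 is optimal.

5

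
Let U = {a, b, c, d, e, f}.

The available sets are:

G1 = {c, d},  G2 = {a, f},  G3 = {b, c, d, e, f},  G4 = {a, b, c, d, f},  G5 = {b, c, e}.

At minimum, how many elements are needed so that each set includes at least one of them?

The 2 elements {a, c} hit every set.
The sets G2, G5 are pairwise disjoint, so any hitting set needs a separate element for each — at least 2. Hence 2 is optimal.

2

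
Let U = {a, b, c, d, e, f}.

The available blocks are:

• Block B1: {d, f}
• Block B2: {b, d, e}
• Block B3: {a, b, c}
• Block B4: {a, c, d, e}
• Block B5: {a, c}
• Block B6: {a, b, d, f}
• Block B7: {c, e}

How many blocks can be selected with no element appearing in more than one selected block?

B1, B5 are pairwise disjoint (B1={d,f}; B5={a,c}).
Every remaining block overlaps one of these, and no 3 of the listed blocks are pairwise disjoint, so 2 is the maximum.

2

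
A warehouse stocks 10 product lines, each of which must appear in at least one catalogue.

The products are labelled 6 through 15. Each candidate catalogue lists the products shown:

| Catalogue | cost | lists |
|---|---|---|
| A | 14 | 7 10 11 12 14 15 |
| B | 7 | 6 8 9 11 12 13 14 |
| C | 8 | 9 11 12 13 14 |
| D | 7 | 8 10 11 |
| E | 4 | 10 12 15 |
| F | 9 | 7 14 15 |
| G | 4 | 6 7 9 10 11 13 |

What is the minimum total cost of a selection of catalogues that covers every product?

15

B, E, G together cover every product (B ∪ E ∪ G = {6, 7, 8, 9, 10, 11, 12, 13, 14, 15}); total cost 7 + 4 + 4 = 15.
No covering selection has total cost below 15.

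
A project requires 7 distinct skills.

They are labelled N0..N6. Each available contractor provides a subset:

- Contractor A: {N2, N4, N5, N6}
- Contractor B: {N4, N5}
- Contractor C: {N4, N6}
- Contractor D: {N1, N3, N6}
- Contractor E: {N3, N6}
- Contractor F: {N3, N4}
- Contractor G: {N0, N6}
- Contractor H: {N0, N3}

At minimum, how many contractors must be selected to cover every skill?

Take {A, D, H}. Their union is {N0, N1, N2, N3, N4, N5, N6}, which is all 7 skills.
Only D contains N1, so D is forced; the remaining 4 skills need at least 2 more contractors (each remaining contractor adds at most 3) — so at least 3 contractors are needed, and 3 is optimal.

3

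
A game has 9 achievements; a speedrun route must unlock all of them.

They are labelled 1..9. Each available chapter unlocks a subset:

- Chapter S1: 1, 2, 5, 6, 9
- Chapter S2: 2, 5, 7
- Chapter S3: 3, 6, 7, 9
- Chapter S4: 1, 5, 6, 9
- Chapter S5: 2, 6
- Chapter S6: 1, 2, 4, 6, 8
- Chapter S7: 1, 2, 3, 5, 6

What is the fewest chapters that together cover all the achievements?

Take {S1, S3, S6}. Their union is {1, 2, 3, 4, 5, 6, 7, 8, 9}, which is all 9 achievements.
Only S6 contains 4, so S6 is forced; the remaining 4 achievements need at least 2 more chapters (each remaining chapter adds at most 3) — so at least 3 chapters are needed, and 3 is optimal.

3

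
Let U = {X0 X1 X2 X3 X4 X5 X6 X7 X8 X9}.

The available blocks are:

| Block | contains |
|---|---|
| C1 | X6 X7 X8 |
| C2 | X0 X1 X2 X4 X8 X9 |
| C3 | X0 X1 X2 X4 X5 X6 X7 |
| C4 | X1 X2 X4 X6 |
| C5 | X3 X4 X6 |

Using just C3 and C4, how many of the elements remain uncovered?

3

Union of C3, C4 = {X0, X1, X2, X4, X5, X6, X7}.
Not covered: X3, X8, X9 — 3 elements.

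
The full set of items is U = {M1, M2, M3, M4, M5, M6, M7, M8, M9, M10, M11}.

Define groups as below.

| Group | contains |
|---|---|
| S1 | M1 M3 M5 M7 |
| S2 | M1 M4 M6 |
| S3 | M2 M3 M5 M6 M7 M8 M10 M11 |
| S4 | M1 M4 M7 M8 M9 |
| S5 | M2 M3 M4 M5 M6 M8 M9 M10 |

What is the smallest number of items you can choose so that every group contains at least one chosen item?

H = {M1, M8} meets every group (each contains at least one member of H), and |H| = 2.
No single item lies in every group, so at least 2 are needed and 2 is optimal.

2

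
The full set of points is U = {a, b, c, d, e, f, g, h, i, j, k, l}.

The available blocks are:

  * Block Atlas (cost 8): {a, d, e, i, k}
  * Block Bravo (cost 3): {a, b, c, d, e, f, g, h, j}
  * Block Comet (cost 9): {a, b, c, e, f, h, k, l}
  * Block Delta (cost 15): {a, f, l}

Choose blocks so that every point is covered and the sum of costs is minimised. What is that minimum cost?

Atlas, Bravo, Comet together cover every point (Atlas ∪ Bravo ∪ Comet = {a, b, c, d, e, f, g, h, i, j, k, l}); total cost 8 + 3 + 9 = 20.
No covering selection has total cost below 20.

20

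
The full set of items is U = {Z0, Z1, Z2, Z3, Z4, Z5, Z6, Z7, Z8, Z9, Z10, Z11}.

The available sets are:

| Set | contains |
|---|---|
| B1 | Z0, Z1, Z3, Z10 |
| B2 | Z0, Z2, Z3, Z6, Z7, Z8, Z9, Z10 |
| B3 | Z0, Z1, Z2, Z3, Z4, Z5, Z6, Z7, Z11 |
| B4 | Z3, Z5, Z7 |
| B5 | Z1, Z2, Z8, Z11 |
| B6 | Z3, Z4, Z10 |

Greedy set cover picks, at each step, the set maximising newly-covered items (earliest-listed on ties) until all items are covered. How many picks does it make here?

Greedy: pick B3 (covers 9 new) → pick B2 (covers 3 new). Total picks: 2.

2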